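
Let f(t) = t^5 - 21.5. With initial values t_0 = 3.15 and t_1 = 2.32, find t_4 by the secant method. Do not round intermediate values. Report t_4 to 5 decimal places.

1.87797

f(t_0) = 288.636420, f(t_1) = 45.710933
t_2 = 2.320000 - (45.710933)·(2.320000 - 3.150000)/(45.710933 - (288.636420)) = 2.163820; f(t_2) = 25.935750
t_3 = 2.163820 - (25.935750)·(2.163820 - 2.320000)/(25.935750 - (45.710933)) = 1.958985; f(t_3) = 7.350682
t_4 = 1.958985 - (7.350682)·(1.958985 - 2.163820)/(7.350682 - (25.935750)) = 1.877970; f(t_4) = 1.858422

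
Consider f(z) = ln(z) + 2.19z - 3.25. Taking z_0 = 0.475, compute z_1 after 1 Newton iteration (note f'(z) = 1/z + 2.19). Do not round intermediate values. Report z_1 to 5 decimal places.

z_0 = 0.475000: f = -2.954190, f' = 4.295263 → z_1 = 0.475000 - (-2.954190)/(4.295263) = 1.162779

1.16278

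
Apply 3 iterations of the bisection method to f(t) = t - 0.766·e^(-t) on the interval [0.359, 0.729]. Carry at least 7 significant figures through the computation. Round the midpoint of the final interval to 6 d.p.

f(0.359000) = -0.175955, f(0.729000) = 0.359488 (opposite signs)
step 1: m = 0.544000, f(m) = 0.099397 > 0 → root in [0.359000, 0.544000]
step 2: m = 0.451500, f(m) = -0.036191 < 0 → root in [0.451500, 0.544000]
step 3: m = 0.497750, f(m) = 0.032101 > 0 → root in [0.451500, 0.497750]
Midpoint of [0.451500, 0.497750] = 0.474625

0.474625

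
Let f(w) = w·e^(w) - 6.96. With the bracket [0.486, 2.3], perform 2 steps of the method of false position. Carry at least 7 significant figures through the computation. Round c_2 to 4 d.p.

1.2682

False-position update: c = (a·f(b) − b·f(a))/(f(b) − f(a)); replace the endpoint whose sign matches f(c).
f(0.486000) = -6.169861, f(2.300000) = 15.980620
step 1: c = 0.991277, f(c) = -4.288832 < 0 → new bracket [0.991277, 2.300000]
step 2: c = 1.268191, f(c) = -2.452321 < 0 → new bracket [1.268191, 2.300000]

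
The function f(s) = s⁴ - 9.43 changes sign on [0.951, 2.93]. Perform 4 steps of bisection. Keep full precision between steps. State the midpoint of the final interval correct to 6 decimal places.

1.754969

f(0.951000) = -8.612059, f(2.930000) = 64.270508 (opposite signs)
step 1: m = 1.940500, f(m) = 4.749293 > 0 → root in [0.951000, 1.940500]
step 2: m = 1.445750, f(m) = -5.061093 < 0 → root in [1.445750, 1.940500]
step 3: m = 1.693125, f(m) = -1.212190 < 0 → root in [1.693125, 1.940500]
step 4: m = 1.816813, f(m) = 1.465331 > 0 → root in [1.693125, 1.816813]
Midpoint of [1.693125, 1.816813] = 1.754969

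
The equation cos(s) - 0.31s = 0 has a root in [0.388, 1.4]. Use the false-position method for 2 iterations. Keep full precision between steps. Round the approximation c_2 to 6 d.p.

f(0.388000) = 0.805388, f(1.400000) = -0.264033
step 1: c = 1.150144, f(c) = 0.051812 > 0 → new bracket [1.150144, 1.400000]
step 2: c = 1.191131, f(c) = 0.001360 > 0 → new bracket [1.191131, 1.400000]

1.191131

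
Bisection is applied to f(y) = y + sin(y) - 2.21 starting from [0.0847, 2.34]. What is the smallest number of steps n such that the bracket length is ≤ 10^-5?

18

Initial width b − a = 2.34 − 0.0847 = 2.255300.
After n steps the width is (b−a)/2^n; need (b−a)/2^n ≤ 10^-5.
So n ≥ log₂(2.255300/10^-5) = log₂(225530.0000) ≈ 17.7830.
Hence n = 18.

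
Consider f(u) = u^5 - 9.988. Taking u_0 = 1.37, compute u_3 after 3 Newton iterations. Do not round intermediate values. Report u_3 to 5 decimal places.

f'(u) = 5u^4
u_0 = 1.370000: f = -5.161828, f' = 17.613768 → u_1 = 1.370000 - (-5.161828)/(17.613768) = 1.663056
u_1 = 1.663056: f = 2.733400, f' = 38.247048 → u_2 = 1.663056 - (2.733400)/(38.247048) = 1.591589
u_2 = 1.591589: f = 0.225046, f' = 32.084422 → u_3 = 1.591589 - (0.225046)/(32.084422) = 1.584575

1.58458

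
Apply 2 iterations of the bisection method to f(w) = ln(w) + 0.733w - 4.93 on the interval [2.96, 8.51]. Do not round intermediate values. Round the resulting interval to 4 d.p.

[4.3475, 5.7350]

f(2.960000) = -1.675131, f(8.510000) = 3.449072 (opposite signs)
step 1: m = 5.735000, f(m) = 1.020343 > 0 → root in [2.960000, 5.735000]
step 2: m = 4.347500, f(m) = -0.273682 < 0 → root in [4.347500, 5.735000]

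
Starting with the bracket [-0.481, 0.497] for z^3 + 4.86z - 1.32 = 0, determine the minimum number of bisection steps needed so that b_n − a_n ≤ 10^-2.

7

Initial width b − a = 0.497 − -0.481 = 0.978000.
After n steps the width is (b−a)/2^n; need (b−a)/2^n ≤ 10^-2.
So n ≥ log₂(0.978000/10^-2) = log₂(97.8000) ≈ 6.6118.
Hence n = 7.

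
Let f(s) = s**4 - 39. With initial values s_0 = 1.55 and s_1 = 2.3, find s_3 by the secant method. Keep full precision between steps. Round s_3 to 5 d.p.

f(s_0) = -33.227994, f(s_1) = -11.015900
s_2 = 2.300000 - (-11.015900)·(2.300000 - 1.550000)/(-11.015900 - (-33.227994)) = 2.671956; f(s_2) = 11.970314
s_3 = 2.671956 - (11.970314)·(2.671956 - 2.300000)/(11.970314 - (-11.015900)) = 2.478256; f(s_3) = -1.278869

2.47826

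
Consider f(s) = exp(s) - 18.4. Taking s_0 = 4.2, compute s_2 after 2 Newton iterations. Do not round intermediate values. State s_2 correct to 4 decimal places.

f'(s) = exp(s)
s_0 = 4.200000: f = 48.286331, f' = 66.686331 → s_1 = 4.200000 - (48.286331)/(66.686331) = 3.475919
s_1 = 3.475919: f = 13.927511, f' = 32.327511 → s_2 = 3.475919 - (13.927511)/(32.327511) = 3.045093

3.0451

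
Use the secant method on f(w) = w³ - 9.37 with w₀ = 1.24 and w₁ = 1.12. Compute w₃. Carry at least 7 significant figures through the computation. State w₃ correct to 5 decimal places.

1.69742

Secant update: w_(k+1) = w_k − f(w_k)·(w_k − w_(k-1))/(f(w_k) − f(w_(k-1))).
f(w_0) = -7.463376, f(w_1) = -7.965072
w_2 = 1.120000 - (-7.965072)·(1.120000 - 1.240000)/(-7.965072 - (-7.463376)) = 3.025155; f(w_2) = 18.314896
w_3 = 3.025155 - (18.314896)·(3.025155 - 1.120000)/(18.314896 - (-7.965072)) = 1.697424; f(w_3) = -4.479296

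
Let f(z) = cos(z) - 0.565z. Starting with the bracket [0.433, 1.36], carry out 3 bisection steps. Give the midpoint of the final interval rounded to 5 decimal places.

f(0.433000) = 0.663066, f(1.360000) = -0.559161 (opposite signs)
step 1: m = 0.896500, f(m) = 0.117825 > 0 → root in [0.896500, 1.360000]
step 2: m = 1.128250, f(m) = -0.209219 < 0 → root in [0.896500, 1.128250]
step 3: m = 1.012375, f(m) = -0.042144 < 0 → root in [0.896500, 1.012375]
Midpoint of [0.896500, 1.012375] = 0.954438

0.95444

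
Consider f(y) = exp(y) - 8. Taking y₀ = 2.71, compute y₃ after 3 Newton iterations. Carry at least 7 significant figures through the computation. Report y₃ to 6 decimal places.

f'(y) = exp(y)
y_0 = 2.710000: f = 7.029276, f' = 15.029276 → y_1 = 2.710000 - (7.029276)/(15.029276) = 2.242294
y_1 = 2.242294: f = 1.414909, f' = 9.414909 → y_2 = 2.242294 - (1.414909)/(9.414909) = 2.092011
y_2 = 2.092011: f = 0.101187, f' = 8.101187 → y_3 = 2.092011 - (0.101187)/(8.101187) = 2.079520

2.079520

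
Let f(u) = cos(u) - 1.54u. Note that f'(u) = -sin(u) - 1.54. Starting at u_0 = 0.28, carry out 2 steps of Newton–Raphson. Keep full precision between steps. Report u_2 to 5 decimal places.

0.55275

u_0 = 0.280000: f = 0.529855, f' = -1.816356 → u_1 = 0.280000 - (0.529855)/(-1.816356) = 0.571713
u_1 = 0.571713: f = -0.039464, f' = -2.081074 → u_2 = 0.571713 - (-0.039464)/(-2.081074) = 0.552750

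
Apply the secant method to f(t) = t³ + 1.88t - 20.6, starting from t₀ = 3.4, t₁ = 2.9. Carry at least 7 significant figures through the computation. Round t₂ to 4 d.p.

f(t_0) = 25.096000, f(t_1) = 9.241000
t_2 = 2.900000 - (9.241000)·(2.900000 - 3.400000)/(9.241000 - (25.096000)) = 2.608578; f(t_2) = 2.054657

2.6086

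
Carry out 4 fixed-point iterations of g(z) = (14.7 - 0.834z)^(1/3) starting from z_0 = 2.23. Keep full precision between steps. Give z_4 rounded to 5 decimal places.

2.33626

z_1 = g(2.230000) = 2.341659
z_2 = g(2.341659) = 2.335985
z_3 = g(2.335985) = 2.336274
z_4 = g(2.336274) = 2.336259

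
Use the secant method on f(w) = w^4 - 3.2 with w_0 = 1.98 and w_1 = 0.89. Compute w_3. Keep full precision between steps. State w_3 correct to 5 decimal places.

f(w_0) = 12.169536, f(w_1) = -2.572578
w_2 = 0.890000 - (-2.572578)·(0.890000 - 1.980000)/(-2.572578 - (12.169536)) = 1.080211; f(w_2) = -1.838448
w_3 = 1.080211 - (-1.838448)·(1.080211 - 0.890000)/(-1.838448 - (-2.572578)) = 1.556548; f(w_3) = 2.670157

1.55655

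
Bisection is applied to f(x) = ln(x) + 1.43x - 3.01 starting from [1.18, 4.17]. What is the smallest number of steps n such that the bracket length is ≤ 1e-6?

Initial width b − a = 4.17 − 1.18 = 2.990000.
After n steps the width is (b−a)/2^n; need (b−a)/2^n ≤ 1e-6.
So n ≥ log₂(2.990000/1e-6) = log₂(2990000.0000) ≈ 21.5117.
Hence n = 22.

22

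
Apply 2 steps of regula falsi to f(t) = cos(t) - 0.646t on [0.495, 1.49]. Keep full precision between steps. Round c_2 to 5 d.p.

False-position update: c = (a·f(b) − b·f(a))/(f(b) − f(a)); replace the endpoint whose sign matches f(c).
f(0.495000) = 0.560199, f(1.490000) = -0.881832
step 1: c = 0.881537, f(c) = 0.066493 > 0 → new bracket [0.881537, 1.490000]
step 2: c = 0.924200, f(c) = 0.005440 > 0 → new bracket [0.924200, 1.490000]

0.92420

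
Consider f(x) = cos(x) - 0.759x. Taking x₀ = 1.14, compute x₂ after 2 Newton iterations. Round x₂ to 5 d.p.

0.85983

Newton update: x ← x − f(x)/f'(x).
f'(x) = -sin(x) - 0.759
x_0 = 1.140000: f = -0.447665, f' = -1.667633 → x_1 = 1.140000 - (-0.447665)/(-1.667633) = 0.871556
x_1 = 0.871556: f = -0.017875, f' = -1.524332 → x_2 = 0.871556 - (-0.017875)/(-1.524332) = 0.859830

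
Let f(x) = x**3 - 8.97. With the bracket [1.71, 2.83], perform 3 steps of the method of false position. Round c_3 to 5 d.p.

2.06774

f(1.710000) = -3.969789, f(2.830000) = 13.695187
step 1: c = 1.961694, f(c) = -1.420927 < 0 → new bracket [1.961694, 2.830000]
step 2: c = 2.043315, f(c) = -0.438879 < 0 → new bracket [2.043315, 2.830000]
step 3: c = 2.067743, f(c) = -0.129242 < 0 → new bracket [2.067743, 2.830000]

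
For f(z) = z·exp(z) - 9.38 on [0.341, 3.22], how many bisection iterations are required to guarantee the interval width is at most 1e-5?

19

Initial width b − a = 3.22 − 0.341 = 2.879000.
After n steps the width is (b−a)/2^n; need (b−a)/2^n ≤ 1e-5.
So n ≥ log₂(2.879000/1e-5) = log₂(287900.0000) ≈ 18.1352.
Hence n = 19.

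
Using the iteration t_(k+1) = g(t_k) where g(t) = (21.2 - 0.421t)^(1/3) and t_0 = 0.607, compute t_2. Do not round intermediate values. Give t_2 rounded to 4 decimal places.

2.7162

t_1 = g(0.607000) = 2.756489
t_2 = g(2.756489) = 2.716204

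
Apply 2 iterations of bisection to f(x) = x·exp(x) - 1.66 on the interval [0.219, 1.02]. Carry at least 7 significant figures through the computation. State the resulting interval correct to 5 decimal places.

[0.61950, 0.81975]

f(0.219000) = -1.387382, f(1.020000) = 1.168659 (opposite signs)
step 1: m = 0.619500, f(m) = -0.508970 < 0 → root in [0.619500, 1.020000]
step 2: m = 0.819750, f(m) = 0.200777 > 0 → root in [0.619500, 0.819750]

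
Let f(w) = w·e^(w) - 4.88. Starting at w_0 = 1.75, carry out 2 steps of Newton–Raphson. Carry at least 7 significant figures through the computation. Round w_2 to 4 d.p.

Newton update: w ← w − f(w)/f'(w).
f'(w) = (w + 1)·e^(w)
w_0 = 1.750000: f = 5.190555, f' = 15.825157 → w_1 = 1.750000 - (5.190555)/(15.825157) = 1.422006
w_1 = 1.422006: f = 1.014825, f' = 10.040253 → w_2 = 1.422006 - (1.014825)/(10.040253) = 1.320931

1.3209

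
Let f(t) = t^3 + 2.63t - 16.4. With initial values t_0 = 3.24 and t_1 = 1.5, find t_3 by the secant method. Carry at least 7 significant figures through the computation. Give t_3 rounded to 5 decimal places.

f(t_0) = 26.133424, f(t_1) = -9.080000
t_2 = 1.500000 - (-9.080000)·(1.500000 - 3.240000)/(-9.080000 - (26.133424)) = 1.948670; f(t_2) = -3.875287
t_3 = 1.948670 - (-3.875287)·(1.948670 - 1.500000)/(-3.875287 - (-9.080000)) = 2.282737; f(t_3) = 1.498688

2.28274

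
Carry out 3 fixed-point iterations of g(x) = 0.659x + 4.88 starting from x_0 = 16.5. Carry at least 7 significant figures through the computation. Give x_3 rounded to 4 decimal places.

x_1 = g(16.500000) = 15.753500
x_2 = g(15.753500) = 15.261557
x_3 = g(15.261557) = 14.937366

14.9374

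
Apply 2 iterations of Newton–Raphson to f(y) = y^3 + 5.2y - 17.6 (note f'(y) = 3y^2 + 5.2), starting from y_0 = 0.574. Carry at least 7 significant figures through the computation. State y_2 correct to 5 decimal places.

2.18345

y_0 = 0.574000: f = -14.426081, f' = 6.188428 → y_1 = 0.574000 - (-14.426081)/(6.188428) = 2.905138
y_1 = 2.905138: f = 22.025585, f' = 30.519484 → y_2 = 2.905138 - (22.025585)/(30.519484) = 2.183449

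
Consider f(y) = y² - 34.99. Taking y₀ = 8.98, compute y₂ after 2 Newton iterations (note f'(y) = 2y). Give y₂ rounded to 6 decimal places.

5.936476

y_0 = 8.980000: f = 45.650400, f' = 17.960000 → y_1 = 8.980000 - (45.650400)/(17.960000) = 6.438218
y_1 = 6.438218: f = 6.460654, f' = 12.876437 → y_2 = 6.438218 - (6.460654)/(12.876437) = 5.936476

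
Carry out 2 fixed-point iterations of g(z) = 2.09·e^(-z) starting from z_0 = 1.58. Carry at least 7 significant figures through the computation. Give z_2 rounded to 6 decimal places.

1.358901

z_1 = g(1.580000) = 0.430488
z_2 = g(0.430488) = 1.358901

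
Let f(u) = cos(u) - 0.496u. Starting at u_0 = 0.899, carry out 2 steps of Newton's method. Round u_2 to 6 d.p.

1.032912

f'(u) = -sin(u) - 0.496
u_0 = 0.899000: f = 0.176489, f' = -1.278705 → u_1 = 0.899000 - (0.176489)/(-1.278705) = 1.037022
u_1 = 1.037022: f = -0.005576, f' = -1.356893 → u_2 = 1.037022 - (-0.005576)/(-1.356893) = 1.032912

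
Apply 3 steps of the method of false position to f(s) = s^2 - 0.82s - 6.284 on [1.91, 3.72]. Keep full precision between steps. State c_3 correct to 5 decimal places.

2.94712

f(1.910000) = -4.202100, f(3.720000) = 4.504000
step 1: c = 2.783617, f(c) = -0.818040 < 0 → new bracket [2.783617, 3.720000]
step 2: c = 2.927547, f(c) = -0.114057 < 0 → new bracket [2.927547, 3.720000]
step 3: c = 2.947119, f(c) = -0.015127 < 0 → new bracket [2.947119, 3.720000]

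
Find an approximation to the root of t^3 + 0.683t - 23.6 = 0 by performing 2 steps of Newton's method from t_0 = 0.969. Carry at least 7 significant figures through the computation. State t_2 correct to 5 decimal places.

Newton update: t ← t − f(t)/f'(t).
f'(t) = 3t^2 + 0.683
t_0 = 0.969000: f = -22.028320, f' = 3.499883 → t_1 = 0.969000 - (-22.028320)/(3.499883) = 7.263016
t_1 = 7.263016: f = 364.494921, f' = 158.937207 → t_2 = 7.263016 - (364.494921)/(158.937207) = 4.969689

4.96969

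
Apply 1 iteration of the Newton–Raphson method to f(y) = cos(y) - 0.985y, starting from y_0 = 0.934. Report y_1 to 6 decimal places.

0.752129

Newton update: y ← y − f(y)/f'(y).
f'(y) = -sin(y) - 0.985
y_0 = 0.934000: f = -0.325367, f' = -1.789005 → y_1 = 0.934000 - (-0.325367)/(-1.789005) = 0.752129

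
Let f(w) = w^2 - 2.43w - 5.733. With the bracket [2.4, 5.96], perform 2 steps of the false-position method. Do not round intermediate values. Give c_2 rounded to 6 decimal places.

3.744632

f(2.400000) = -5.805000, f(5.960000) = 15.305800
step 1: c = 3.378921, f(c) = -2.526672 < 0 → new bracket [3.378921, 5.960000]
step 2: c = 3.744632, f(c) = -0.810186 < 0 → new bracket [3.744632, 5.960000]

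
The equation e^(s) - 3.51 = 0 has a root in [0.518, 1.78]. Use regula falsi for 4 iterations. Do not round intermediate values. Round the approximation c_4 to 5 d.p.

1.25286

f(0.518000) = -1.831333, f(1.780000) = 2.419856
step 1: c = 1.061646, f(c) = -0.618874 < 0 → new bracket [1.061646, 1.780000]
step 2: c = 1.207947, f(c) = -0.163391 < 0 → new bracket [1.207947, 1.780000]
step 3: c = 1.244130, f(c) = -0.040085 < 0 → new bracket [1.244130, 1.780000]
step 4: c = 1.252862, f(c) = -0.009653 < 0 → new bracket [1.252862, 1.780000]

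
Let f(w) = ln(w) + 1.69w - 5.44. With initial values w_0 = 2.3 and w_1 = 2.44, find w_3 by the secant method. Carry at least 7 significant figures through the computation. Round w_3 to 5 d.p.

2.64366

f(w_0) = -0.720091, f(w_1) = -0.424402
w_2 = 2.440000 - (-0.424402)·(2.440000 - 2.300000)/(-0.424402 - (-0.720091)) = 2.640942; f(w_2) = -0.005673
w_3 = 2.640942 - (-0.005673)·(2.640942 - 2.440000)/(-0.005673 - (-0.424402)) = 2.643664; f(w_3) = -0.000042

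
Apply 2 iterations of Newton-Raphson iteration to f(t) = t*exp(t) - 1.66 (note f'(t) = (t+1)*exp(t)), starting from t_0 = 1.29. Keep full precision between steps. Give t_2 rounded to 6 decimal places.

t_0 = 1.290000: f = 3.026295, f' = 8.319081 → t_1 = 1.290000 - (3.026295)/(8.319081) = 0.926222
t_1 = 0.926222: f = 0.678668, f' = 4.863621 → t_2 = 0.926222 - (0.678668)/(4.863621) = 0.786683

0.786683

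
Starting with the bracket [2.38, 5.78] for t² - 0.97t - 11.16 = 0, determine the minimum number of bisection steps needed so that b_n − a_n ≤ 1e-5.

19

Initial width b − a = 5.78 − 2.38 = 3.400000.
After n steps the width is (b−a)/2^n; need (b−a)/2^n ≤ 1e-5.
So n ≥ log₂(3.400000/1e-5) = log₂(340000.0000) ≈ 18.3752.
Hence n = 19.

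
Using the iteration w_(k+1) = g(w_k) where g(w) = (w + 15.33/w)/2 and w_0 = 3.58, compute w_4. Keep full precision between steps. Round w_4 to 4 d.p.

w_1 = g(3.580000) = 3.931061
w_2 = g(3.931061) = 3.915386
w_3 = g(3.915386) = 3.915354
w_4 = g(3.915354) = 3.915354

3.9154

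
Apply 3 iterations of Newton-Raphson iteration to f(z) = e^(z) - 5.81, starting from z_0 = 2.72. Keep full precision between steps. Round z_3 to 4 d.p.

f'(z) = e^(z)
z_0 = 2.720000: f = 9.370322, f' = 15.180322 → z_1 = 2.720000 - (9.370322)/(15.180322) = 2.102732
z_1 = 2.102732: f = 2.378513, f' = 8.188513 → z_2 = 2.102732 - (2.378513)/(8.188513) = 1.812263
z_2 = 1.812263: f = 0.314290, f' = 6.124290 → z_3 = 1.812263 - (0.314290)/(6.124290) = 1.760944

1.7609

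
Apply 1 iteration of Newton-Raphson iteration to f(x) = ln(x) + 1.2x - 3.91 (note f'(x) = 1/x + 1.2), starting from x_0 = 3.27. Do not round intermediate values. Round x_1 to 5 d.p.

x_0 = 3.270000: f = 1.198790, f' = 1.505810 → x_1 = 3.270000 - (1.198790)/(1.505810) = 2.473890

2.47389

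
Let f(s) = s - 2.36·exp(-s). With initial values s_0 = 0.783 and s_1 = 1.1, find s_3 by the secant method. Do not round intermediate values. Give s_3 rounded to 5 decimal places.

0.93035

Secant update: s_(k+1) = s_k − f(s_k)·(s_k − s_(k-1))/(f(s_k) − f(s_(k-1))).
f(s_0) = -0.295598, f(s_1) = 0.314424
s_2 = 1.100000 - (0.314424)·(1.100000 - 0.783000)/(0.314424 - (-0.295598)) = 0.936608; f(s_2) = 0.011595
s_3 = 0.936608 - (0.011595)·(0.936608 - 1.100000)/(0.011595 - (0.314424)) = 0.930352; f(s_3) = -0.000466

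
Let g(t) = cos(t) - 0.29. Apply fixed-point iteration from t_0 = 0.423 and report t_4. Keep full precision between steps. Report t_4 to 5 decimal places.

t_1 = g(0.423000) = 0.621862
t_2 = g(0.621862) = 0.522795
t_3 = g(0.522795) = 0.576427
t_4 = g(0.576427) = 0.548416

0.54842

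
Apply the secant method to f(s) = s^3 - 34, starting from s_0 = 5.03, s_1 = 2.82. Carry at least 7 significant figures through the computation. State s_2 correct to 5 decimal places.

3.06399

f(s_0) = 93.263527, f(s_1) = -11.574232
s_2 = 2.820000 - (-11.574232)·(2.820000 - 5.030000)/(-11.574232 - (93.263527)) = 3.063987; f(s_2) = -5.235239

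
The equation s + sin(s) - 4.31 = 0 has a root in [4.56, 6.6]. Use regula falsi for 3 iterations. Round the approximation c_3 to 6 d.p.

5.186351

f(4.560000) = -0.738411, f(6.600000) = 2.601541
step 1: c = 5.011012, f(c) = -0.254730 < 0 → new bracket [5.011012, 6.600000]
step 2: c = 5.152723, f(c) = -0.061887 < 0 → new bracket [5.152723, 6.600000]
step 3: c = 5.186351, f(c) = -0.013416 < 0 → new bracket [5.186351, 6.600000]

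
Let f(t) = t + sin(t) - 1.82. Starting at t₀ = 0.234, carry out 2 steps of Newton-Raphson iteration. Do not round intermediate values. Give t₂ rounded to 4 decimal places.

Newton update: t ← t − f(t)/f'(t).
f'(t) = 1 + cos(t)
t_0 = 0.234000: f = -1.354130, f' = 1.972747 → t_1 = 0.234000 - (-1.354130)/(1.972747) = 0.920418
t_1 = 0.920418: f = -0.103727, f' = 1.605487 → t_2 = 0.920418 - (-0.103727)/(1.605487) = 0.985026

0.9850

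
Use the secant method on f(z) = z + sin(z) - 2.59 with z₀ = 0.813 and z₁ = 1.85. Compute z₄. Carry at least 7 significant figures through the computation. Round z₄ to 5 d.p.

f(z_0) = -1.050648, f(z_1) = 0.221275
z_2 = 1.850000 - (0.221275)·(1.850000 - 0.813000)/(0.221275 - (-1.050648)) = 1.669594; f(z_2) = 0.074718
z_3 = 1.669594 - (0.074718)·(1.669594 - 1.850000)/(0.074718 - (0.221275)) = 1.577620; f(z_3) = -0.012403
z_4 = 1.577620 - (-0.012403)·(1.577620 - 1.669594)/(-0.012403 - (0.074718)) = 1.590714; f(z_4) = 0.000516

1.59071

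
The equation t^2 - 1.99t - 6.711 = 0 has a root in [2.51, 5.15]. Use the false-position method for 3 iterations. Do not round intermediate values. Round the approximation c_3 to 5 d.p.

False-position update: c = (a·f(b) − b·f(a))/(f(b) − f(a)); replace the endpoint whose sign matches f(c).
f(2.510000) = -5.405800, f(5.150000) = 9.563000
step 1: c = 3.463404, f(c) = -1.608007 < 0 → new bracket [3.463404, 5.150000]
step 2: c = 3.706180, f(c) = -0.350526 < 0 → new bracket [3.706180, 5.150000]
step 3: c = 3.757231, f(c) = -0.071102 < 0 → new bracket [3.757231, 5.150000]

3.75723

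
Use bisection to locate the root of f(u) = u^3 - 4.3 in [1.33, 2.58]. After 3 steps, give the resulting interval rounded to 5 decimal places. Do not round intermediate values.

[1.48625, 1.64250]

f(1.330000) = -1.947363, f(2.580000) = 12.873512 (opposite signs)
step 1: m = 1.955000, f(m) = 3.172059 > 0 → root in [1.330000, 1.955000]
step 2: m = 1.642500, f(m) = 0.131147 > 0 → root in [1.330000, 1.642500]
step 3: m = 1.486250, f(m) = -1.016964 < 0 → root in [1.486250, 1.642500]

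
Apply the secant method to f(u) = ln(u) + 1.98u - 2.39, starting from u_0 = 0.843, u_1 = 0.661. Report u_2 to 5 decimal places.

1.11187

f(u_0) = -0.891648, f(u_1) = -1.495221
u_2 = 0.661000 - (-1.495221)·(0.661000 - 0.843000)/(-1.495221 - (-0.891648)) = 1.111866; f(u_2) = -0.082467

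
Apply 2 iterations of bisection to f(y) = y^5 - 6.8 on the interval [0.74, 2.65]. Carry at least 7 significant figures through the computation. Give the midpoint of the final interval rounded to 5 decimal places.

1.45625

f(0.740000) = -6.578099, f(2.650000) = 123.886092 (opposite signs)
step 1: m = 1.695000, f(m) = 7.190992 > 0 → root in [0.740000, 1.695000]
step 2: m = 1.217500, f(m) = -4.124870 < 0 → root in [1.217500, 1.695000]
Midpoint of [1.217500, 1.695000] = 1.456250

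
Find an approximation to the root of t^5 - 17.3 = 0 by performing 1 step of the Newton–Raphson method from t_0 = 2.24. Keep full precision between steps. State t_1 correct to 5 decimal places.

1.92943

f'(t) = 5t^4
t_0 = 2.240000: f = 39.094934, f' = 125.881549 → t_1 = 2.240000 - (39.094934)/(125.881549) = 1.929431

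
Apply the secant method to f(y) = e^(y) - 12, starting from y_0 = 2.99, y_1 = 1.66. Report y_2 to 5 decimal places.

2.27294

f(y_0) = 7.885682, f(y_1) = -6.740689
y_2 = 1.660000 - (-6.740689)·(1.660000 - 2.990000)/(-6.740689 - (7.885682)) = 2.272942; f(y_2) = -2.292081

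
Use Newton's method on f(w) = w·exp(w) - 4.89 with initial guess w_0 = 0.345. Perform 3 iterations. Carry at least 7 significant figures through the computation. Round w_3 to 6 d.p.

1.571620

f'(w) = (w + 1)·exp(w)
w_0 = 0.345000: f = -4.402863, f' = 1.899126 → w_1 = 0.345000 - (-4.402863)/(1.899126) = 2.663362
w_1 = 2.663362: f = 33.314446, f' = 52.548887 → w_2 = 2.663362 - (33.314446)/(52.548887) = 2.029392
w_2 = 2.029392: f = 10.552573, f' = 23.052031 → w_3 = 2.029392 - (10.552573)/(23.052031) = 1.571620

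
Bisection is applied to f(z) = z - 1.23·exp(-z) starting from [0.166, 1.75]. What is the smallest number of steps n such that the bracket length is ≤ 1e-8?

Initial width b − a = 1.75 − 0.166 = 1.584000.
After n steps the width is (b−a)/2^n; need (b−a)/2^n ≤ 1e-8.
So n ≥ log₂(1.584000/1e-8) = log₂(158400000.0000) ≈ 27.2390.
Hence n = 28.

28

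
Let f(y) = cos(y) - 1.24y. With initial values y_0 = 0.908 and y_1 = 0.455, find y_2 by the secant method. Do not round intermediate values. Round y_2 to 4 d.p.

0.6342

f(y_0) = -0.510596, f(y_1) = 0.334061
y_2 = 0.455000 - (0.334061)·(0.455000 - 0.908000)/(0.334061 - (-0.510596)) = 0.634161; f(y_2) = 0.019210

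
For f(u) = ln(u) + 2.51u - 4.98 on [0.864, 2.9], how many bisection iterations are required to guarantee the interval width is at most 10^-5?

Initial width b − a = 2.9 − 0.864 = 2.036000.
After n steps the width is (b−a)/2^n; need (b−a)/2^n ≤ 10^-5.
So n ≥ log₂(2.036000/10^-5) = log₂(203600.0000) ≈ 17.6354.
Hence n = 18.

18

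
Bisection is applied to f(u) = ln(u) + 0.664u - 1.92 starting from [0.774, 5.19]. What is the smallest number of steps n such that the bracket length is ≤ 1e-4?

16

Initial width b − a = 5.19 − 0.774 = 4.416000.
After n steps the width is (b−a)/2^n; need (b−a)/2^n ≤ 1e-4.
So n ≥ log₂(4.416000/1e-4) = log₂(44160.0000) ≈ 15.4305.
Hence n = 16.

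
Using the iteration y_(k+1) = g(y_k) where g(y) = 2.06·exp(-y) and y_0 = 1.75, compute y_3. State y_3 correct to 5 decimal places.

0.48801

y_1 = g(1.750000) = 0.357974
y_2 = g(0.357974) = 1.440128
y_3 = g(1.440128) = 0.488009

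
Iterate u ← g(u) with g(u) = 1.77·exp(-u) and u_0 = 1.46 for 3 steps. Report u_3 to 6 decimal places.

u_1 = g(1.460000) = 0.411058
u_2 = g(0.411058) = 1.173419
u_3 = g(1.173419) = 0.547475

0.547475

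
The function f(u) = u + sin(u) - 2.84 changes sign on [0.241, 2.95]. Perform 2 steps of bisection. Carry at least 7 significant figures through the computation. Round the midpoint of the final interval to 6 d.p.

f(0.241000) = -2.360326, f(2.950000) = 0.300423 (opposite signs)
step 1: m = 1.595500, f(m) = -0.244805 < 0 → root in [1.595500, 2.950000]
step 2: m = 2.272750, f(m) = 0.196332 > 0 → root in [1.595500, 2.272750]
Midpoint of [1.595500, 2.272750] = 1.934125

1.934125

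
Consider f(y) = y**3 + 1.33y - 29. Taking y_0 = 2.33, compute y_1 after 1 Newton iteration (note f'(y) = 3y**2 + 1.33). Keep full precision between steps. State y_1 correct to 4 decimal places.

3.0822

y_0 = 2.330000: f = -13.251763, f' = 17.616700 → y_1 = 2.330000 - (-13.251763)/(17.616700) = 3.082227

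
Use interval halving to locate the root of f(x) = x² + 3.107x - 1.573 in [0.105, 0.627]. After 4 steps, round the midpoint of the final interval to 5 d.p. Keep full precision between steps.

f(0.105000) = -1.235740, f(0.627000) = 0.768218 (opposite signs)
step 1: m = 0.366000, f(m) = -0.301882 < 0 → root in [0.366000, 0.627000]
step 2: m = 0.496500, f(m) = 0.216138 > 0 → root in [0.366000, 0.496500]
step 3: m = 0.431250, f(m) = -0.047130 < 0 → root in [0.431250, 0.496500]
step 4: m = 0.463875, f(m) = 0.083440 > 0 → root in [0.431250, 0.463875]
Midpoint of [0.431250, 0.463875] = 0.447563

0.44756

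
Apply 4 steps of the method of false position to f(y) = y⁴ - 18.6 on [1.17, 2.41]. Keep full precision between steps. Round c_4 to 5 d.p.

2.07404

False-position update: c = (a·f(b) − b·f(a))/(f(b) − f(a)); replace the endpoint whose sign matches f(c).
f(1.170000) = -16.726113, f(2.410000) = 15.134026
step 1: c = 1.820982, f(c) = -7.604304 < 0 → new bracket [1.820982, 2.410000]
step 2: c = 2.017965, f(c) = -2.017314 < 0 → new bracket [2.017965, 2.410000]
step 3: c = 2.064076, f(c) = -0.448912 < 0 → new bracket [2.064076, 2.410000]
step 4: c = 2.074041, f(c) = -0.095832 < 0 → new bracket [2.074041, 2.410000]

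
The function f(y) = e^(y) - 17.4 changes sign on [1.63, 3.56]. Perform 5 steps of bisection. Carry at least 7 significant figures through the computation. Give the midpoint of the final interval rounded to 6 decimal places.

2.866406

f(1.630000) = -12.296125, f(3.560000) = 17.763197 (opposite signs)
step 1: m = 2.595000, f(m) = -4.003413 < 0 → root in [2.595000, 3.560000]
step 2: m = 3.077500, f(m) = 4.304074 > 0 → root in [2.595000, 3.077500]
step 3: m = 2.836250, f(m) = -0.348298 < 0 → root in [2.836250, 3.077500]
step 4: m = 2.956875, f(m) = 1.837760 > 0 → root in [2.836250, 2.956875]
step 5: m = 2.896562, f(m) = 0.711779 > 0 → root in [2.836250, 2.896562]
Midpoint of [2.836250, 2.896562] = 2.866406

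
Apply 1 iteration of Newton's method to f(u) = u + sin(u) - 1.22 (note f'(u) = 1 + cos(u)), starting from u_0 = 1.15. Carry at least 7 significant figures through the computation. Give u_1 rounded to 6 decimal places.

0.551653

u_0 = 1.150000: f = 0.842764, f' = 1.408487 → u_1 = 1.150000 - (0.842764)/(1.408487) = 0.551653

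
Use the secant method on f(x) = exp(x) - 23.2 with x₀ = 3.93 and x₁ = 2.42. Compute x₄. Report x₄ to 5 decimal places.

3.12830

Secant update: x_(k+1) = x_k − f(x_k)·(x_k − x_(k-1))/(f(x_k) − f(x_(k-1))).
f(x_0) = 27.706978, f(x_1) = -11.954141
x_2 = 2.420000 - (-11.954141)·(2.420000 - 3.930000)/(-11.954141 - (27.706978)) = 2.875125; f(x_2) = -5.472366
x_3 = 2.875125 - (-5.472366)·(2.875125 - 2.420000)/(-5.472366 - (-11.954141)) = 3.259373; f(x_3) = 2.833200
x_4 = 3.259373 - (2.833200)·(3.259373 - 2.875125)/(2.833200 - (-5.472366)) = 3.128298; f(x_4) = -0.364925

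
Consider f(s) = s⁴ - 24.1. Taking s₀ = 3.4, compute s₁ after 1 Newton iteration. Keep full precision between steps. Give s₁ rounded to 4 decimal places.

f'(s) = 4s³
s_0 = 3.400000: f = 109.533600, f' = 157.216000 → s_1 = 3.400000 - (109.533600)/(157.216000) = 2.703292

2.7033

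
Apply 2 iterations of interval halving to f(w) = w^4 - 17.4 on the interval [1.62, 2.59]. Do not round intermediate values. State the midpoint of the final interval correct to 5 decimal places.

f(1.620000) = -10.512525, f(2.590000) = 27.598606 (opposite signs)
step 1: m = 2.105000, f(m) = 2.233983 > 0 → root in [1.620000, 2.105000]
step 2: m = 1.862500, f(m) = -5.366689 < 0 → root in [1.862500, 2.105000]
Midpoint of [1.862500, 2.105000] = 1.983750

1.98375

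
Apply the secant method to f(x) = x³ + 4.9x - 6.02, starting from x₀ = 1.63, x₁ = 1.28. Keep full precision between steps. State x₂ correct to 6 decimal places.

f(x_0) = 6.297747, f(x_1) = 2.349152
x_2 = 1.280000 - (2.349152)·(1.280000 - 1.630000)/(2.349152 - (6.297747)) = 1.071773; f(x_2) = 0.462832

1.071773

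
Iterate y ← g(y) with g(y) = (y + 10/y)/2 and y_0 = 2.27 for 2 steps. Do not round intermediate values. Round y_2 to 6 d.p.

3.166885

y_1 = g(2.270000) = 3.337643
y_2 = g(3.337643) = 3.166885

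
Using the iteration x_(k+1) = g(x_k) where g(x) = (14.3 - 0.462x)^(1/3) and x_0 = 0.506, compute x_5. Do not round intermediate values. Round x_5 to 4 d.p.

x_1 = g(0.506000) = 2.413937
x_2 = g(2.413937) = 2.362422
x_3 = g(2.362422) = 2.363842
x_4 = g(2.363842) = 2.363803
x_5 = g(2.363803) = 2.363804

2.3638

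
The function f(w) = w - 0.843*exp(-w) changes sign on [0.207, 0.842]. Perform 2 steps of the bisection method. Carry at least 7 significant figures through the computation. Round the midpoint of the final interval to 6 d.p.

0.445125

f(0.207000) = -0.478376, f(0.842000) = 0.478795 (opposite signs)
step 1: m = 0.524500, f(m) = 0.025569 > 0 → root in [0.207000, 0.524500]
step 2: m = 0.365750, f(m) = -0.219019 < 0 → root in [0.365750, 0.524500]
Midpoint of [0.365750, 0.524500] = 0.445125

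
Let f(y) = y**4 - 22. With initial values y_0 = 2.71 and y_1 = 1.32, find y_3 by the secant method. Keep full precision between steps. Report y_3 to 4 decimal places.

f(y_0) = 31.935805, f(y_1) = -18.964042
y_2 = 1.320000 - (-18.964042)·(1.320000 - 2.710000)/(-18.964042 - (31.935805)) = 1.837880; f(y_2) = -10.590445
y_3 = 1.837880 - (-10.590445)·(1.837880 - 1.320000)/(-10.590445 - (-18.964042)) = 2.492865; f(y_3) = 16.618475

2.4929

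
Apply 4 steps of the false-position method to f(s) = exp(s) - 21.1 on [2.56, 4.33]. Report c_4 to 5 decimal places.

False-position update: c = (a·f(b) − b·f(a))/(f(b) − f(a)); replace the endpoint whose sign matches f(c).
f(2.560000) = -8.164183, f(4.330000) = 54.844287
step 1: c = 2.789344, f(c) = -4.829660 < 0 → new bracket [2.789344, 4.330000]
step 2: c = 2.914036, f(c) = -2.668973 < 0 → new bracket [2.914036, 4.330000]
step 3: c = 2.979745, f(c) = -1.417202 < 0 → new bracket [2.979745, 4.330000]
step 4: c = 3.013757, f(c) = -0.736229 < 0 → new bracket [3.013757, 4.330000]

3.01376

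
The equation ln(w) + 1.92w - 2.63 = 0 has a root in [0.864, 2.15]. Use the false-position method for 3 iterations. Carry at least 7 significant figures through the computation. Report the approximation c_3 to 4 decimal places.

False-position update: c = (a·f(b) − b·f(a))/(f(b) − f(a)); replace the endpoint whose sign matches f(c).
f(0.864000) = -1.117303, f(2.150000) = 2.263468
step 1: c = 1.289007, f(c) = 0.098766 > 0 → new bracket [0.864000, 1.289007]
step 2: c = 1.254489, f(c) = 0.005348 > 0 → new bracket [0.864000, 1.254489]
step 3: c = 1.252629, f(c) = 0.000293 > 0 → new bracket [0.864000, 1.252629]

1.2526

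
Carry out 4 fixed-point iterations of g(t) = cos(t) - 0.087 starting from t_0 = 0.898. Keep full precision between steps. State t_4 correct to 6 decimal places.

0.721587

t_1 = g(0.898000) = 0.536175
t_2 = g(0.536175) = 0.772669
t_3 = g(0.772669) = 0.629050
t_4 = g(0.629050) = 0.721587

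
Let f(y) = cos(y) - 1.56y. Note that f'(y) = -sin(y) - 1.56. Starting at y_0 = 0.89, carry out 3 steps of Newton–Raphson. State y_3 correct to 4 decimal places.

y_0 = 0.890000: f = -0.758988, f' = -2.337072 → y_1 = 0.890000 - (-0.758988)/(-2.337072) = 0.565240
y_1 = 0.565240: f = -0.037314, f' = -2.095618 → y_2 = 0.565240 - (-0.037314)/(-2.095618) = 0.547434
y_2 = 0.547434: f = -0.000134, f' = -2.080498 → y_3 = 0.547434 - (-0.000134)/(-2.080498) = 0.547370

0.5474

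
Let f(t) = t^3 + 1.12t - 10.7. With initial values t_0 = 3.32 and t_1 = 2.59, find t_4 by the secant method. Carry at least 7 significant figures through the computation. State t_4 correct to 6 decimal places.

Secant update: t_(k+1) = t_k − f(t_k)·(t_k − t_(k-1))/(f(t_k) − f(t_(k-1))).
f(t_0) = 29.612768, f(t_1) = 9.574779
t_2 = 2.590000 - (9.574779)·(2.590000 - 3.320000)/(9.574779 - (29.612768)) = 2.241183; f(t_2) = 3.067368
t_3 = 2.241183 - (3.067368)·(2.241183 - 2.590000)/(3.067368 - (9.574779)) = 2.076763; f(t_3) = 0.582938
t_4 = 2.076763 - (0.582938)·(2.076763 - 2.241183)/(0.582938 - (3.067368)) = 2.038184; f(t_4) = 0.049778

2.038184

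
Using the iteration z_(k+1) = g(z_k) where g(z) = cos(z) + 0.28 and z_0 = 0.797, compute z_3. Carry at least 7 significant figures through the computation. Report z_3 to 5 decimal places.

z_1 = g(0.797000) = 0.978856
z_2 = g(0.978856) = 0.837973
z_3 = g(0.837973) = 0.948971

0.94897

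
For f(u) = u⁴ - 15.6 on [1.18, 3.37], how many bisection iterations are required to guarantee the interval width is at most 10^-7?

25

Initial width b − a = 3.37 − 1.18 = 2.190000.
After n steps the width is (b−a)/2^n; need (b−a)/2^n ≤ 10^-7.
So n ≥ log₂(2.190000/10^-7) = log₂(21900000.0000) ≈ 24.3844.
Hence n = 25.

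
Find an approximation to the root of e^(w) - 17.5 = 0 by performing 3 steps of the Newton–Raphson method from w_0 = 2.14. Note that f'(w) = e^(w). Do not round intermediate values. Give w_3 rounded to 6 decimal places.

2.863472

w_0 = 2.140000: f = -9.000562, f' = 8.499438 → w_1 = 2.140000 - (-9.000562)/(8.499438) = 3.198960
w_1 = 3.198960: f = 7.007024, f' = 24.507024 → w_2 = 3.198960 - (7.007024)/(24.507024) = 2.913041
w_2 = 2.913041: f = 0.912702, f' = 18.412702 → w_3 = 2.913041 - (0.912702)/(18.412702) = 2.863472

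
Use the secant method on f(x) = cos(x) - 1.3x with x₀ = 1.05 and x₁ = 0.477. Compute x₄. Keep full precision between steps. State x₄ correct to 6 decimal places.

f(x_0) = -0.867429, f(x_1) = 0.268276
x_2 = 0.477000 - (0.268276)·(0.477000 - 1.050000)/(0.268276 - (-0.867429)) = 0.612354; f(x_2) = 0.022237
x_3 = 0.612354 - (0.022237)·(0.612354 - 0.477000)/(0.022237 - (0.268276)) = 0.624587; f(x_3) = -0.000759
x_4 = 0.624587 - (-0.000759)·(0.624587 - 0.612354)/(-0.000759 - (0.022237)) = 0.624184; f(x_4) = 0.000002

0.624184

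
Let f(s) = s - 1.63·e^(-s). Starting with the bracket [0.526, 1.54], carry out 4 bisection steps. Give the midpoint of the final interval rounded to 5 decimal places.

0.74781

f(0.526000) = -0.437271, f(1.540000) = 1.190559 (opposite signs)
step 1: m = 1.033000, f(m) = 0.452822 > 0 → root in [0.526000, 1.033000]
step 2: m = 0.779500, f(m) = 0.031925 > 0 → root in [0.526000, 0.779500]
step 3: m = 0.652750, f(m) = -0.195848 < 0 → root in [0.652750, 0.779500]
step 4: m = 0.716125, f(m) = -0.080362 < 0 → root in [0.716125, 0.779500]
Midpoint of [0.716125, 0.779500] = 0.747812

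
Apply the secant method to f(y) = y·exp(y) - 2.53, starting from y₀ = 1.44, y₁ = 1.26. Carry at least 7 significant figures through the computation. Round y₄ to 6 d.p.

f(y_0) = 3.547802, f(y_1) = 1.912031
y_2 = 1.260000 - (1.912031)·(1.260000 - 1.440000)/(1.912031 - (3.547802)) = 1.049600; f(y_2) = 0.468193
y_3 = 1.049600 - (0.468193)·(1.049600 - 1.260000)/(0.468193 - (1.912031)) = 0.981374; f(y_3) = 0.088424
y_4 = 0.981374 - (0.088424)·(0.981374 - 1.049600)/(0.088424 - (0.468193)) = 0.965489; f(y_4) = 0.005441

0.965489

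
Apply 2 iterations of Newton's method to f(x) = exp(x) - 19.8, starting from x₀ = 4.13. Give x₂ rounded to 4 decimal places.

3.0780

f'(x) = exp(x)
x_0 = 4.130000: f = 42.377923, f' = 62.177923 → x_1 = 4.130000 - (42.377923)/(62.177923) = 3.448441
x_1 = 3.448441: f = 11.651321, f' = 31.451321 → x_2 = 3.448441 - (11.651321)/(31.451321) = 3.077985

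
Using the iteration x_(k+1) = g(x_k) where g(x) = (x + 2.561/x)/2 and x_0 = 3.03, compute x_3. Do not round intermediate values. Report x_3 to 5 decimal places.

1.60058

x_1 = g(3.030000) = 1.937607
x_2 = g(1.937607) = 1.629670
x_3 = g(1.629670) = 1.600577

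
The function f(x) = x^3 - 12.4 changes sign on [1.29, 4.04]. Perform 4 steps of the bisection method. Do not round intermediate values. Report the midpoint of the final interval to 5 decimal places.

f(1.290000) = -10.253311, f(4.040000) = 53.539264 (opposite signs)
step 1: m = 2.665000, f(m) = 6.527430 > 0 → root in [1.290000, 2.665000]
step 2: m = 1.977500, f(m) = -4.666974 < 0 → root in [1.977500, 2.665000]
step 3: m = 2.321250, f(m) = 0.107363 > 0 → root in [1.977500, 2.321250]
step 4: m = 2.149375, f(m) = -2.470290 < 0 → root in [2.149375, 2.321250]
Midpoint of [2.149375, 2.321250] = 2.235313

2.23531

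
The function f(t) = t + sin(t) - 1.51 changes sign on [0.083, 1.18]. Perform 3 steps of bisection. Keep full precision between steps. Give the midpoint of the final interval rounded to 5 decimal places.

f(0.083000) = -1.344095, f(1.180000) = 0.594606 (opposite signs)
step 1: m = 0.631500, f(m) = -0.288144 < 0 → root in [0.631500, 1.180000]
step 2: m = 0.905750, f(m) = 0.182638 > 0 → root in [0.631500, 0.905750]
step 3: m = 0.768625, f(m) = -0.046228 < 0 → root in [0.768625, 0.905750]
Midpoint of [0.768625, 0.905750] = 0.837187

0.83719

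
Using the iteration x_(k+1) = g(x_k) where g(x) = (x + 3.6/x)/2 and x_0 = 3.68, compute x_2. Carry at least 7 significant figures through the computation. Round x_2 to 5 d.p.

x_1 = g(3.680000) = 2.329130
x_2 = g(2.329130) = 1.937386

1.93739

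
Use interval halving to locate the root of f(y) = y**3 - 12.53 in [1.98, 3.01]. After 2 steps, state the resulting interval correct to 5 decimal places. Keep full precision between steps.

[2.23750, 2.49500]

f(1.980000) = -4.767608, f(3.010000) = 14.740901 (opposite signs)
step 1: m = 2.495000, f(m) = 3.001437 > 0 → root in [1.980000, 2.495000]
step 2: m = 2.237500, f(m) = -1.328166 < 0 → root in [2.237500, 2.495000]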